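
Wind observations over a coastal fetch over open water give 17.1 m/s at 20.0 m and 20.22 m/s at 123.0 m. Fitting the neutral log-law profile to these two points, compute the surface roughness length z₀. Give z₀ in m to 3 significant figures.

z₀ ≈ 0.000949 m

Log law: V(z) ∝ ln(z/z₀). With r = V₁/V₂ = 17.1/20.22 = 0.84570,
r · ln(z₂/z₀) = ln(z₁/z₀) ⇒ ln z₀ = (ln z₁ − r·ln z₂)/(1 − r)
ln z₀ = (2.99573 − 0.84570×4.81218) / 0.15430 = -6.9598
z₀ = exp(-6.9598) = 0.0009493 m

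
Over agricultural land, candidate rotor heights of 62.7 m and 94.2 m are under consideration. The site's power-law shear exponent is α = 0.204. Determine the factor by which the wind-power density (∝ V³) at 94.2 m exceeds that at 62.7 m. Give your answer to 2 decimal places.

Speed ratio: V_B/V_A = (z_B/z_A)^α = (94.2/62.7)^0.204 = (1.5024)^0.204 = 1.08659
Power-density ratio: P_B/P_A = (V_B/V_A)³ = (1.08659)³ = 1.28290

1.28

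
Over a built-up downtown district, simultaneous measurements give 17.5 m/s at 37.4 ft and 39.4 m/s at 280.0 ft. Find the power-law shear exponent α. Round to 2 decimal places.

α ≈ 0.40

Power law: V₂/V₁ = (z₂/z₁)^α ⇒ α = ln(V₂/V₁) / ln(z₂/z₁)
α = ln(39.4/17.5) / ln(280.0/37.4) = ln(2.2514) / ln(7.4866)
  = 0.81156 / 2.01312 = 0.40314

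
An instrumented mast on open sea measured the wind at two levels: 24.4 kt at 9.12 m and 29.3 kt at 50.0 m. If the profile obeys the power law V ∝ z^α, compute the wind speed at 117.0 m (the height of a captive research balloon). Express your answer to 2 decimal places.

First find α: α = ln(V₂/V₁)/ln(z₂/z₁) = ln(29.3/24.4)/ln(50.0/9.12) = 0.18300/1.70155 = 0.1076
Extrapolate from 50.0 m to 117.0 m: V₃ = 29.3 × (117.0/50.0)^0.1076 = 29.3 × 1.0957 = 32.1053 kt

32.11 kt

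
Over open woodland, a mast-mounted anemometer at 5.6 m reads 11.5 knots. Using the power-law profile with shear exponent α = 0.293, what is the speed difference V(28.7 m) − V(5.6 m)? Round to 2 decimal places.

7.06 knots

Power law: V₂ = V₁ · (z₂/z₁)^α = 11.5 × (5.1250)^0.293 = 18.5626 knots
ΔV = 18.5626 − 11.5 = 7.0626 knots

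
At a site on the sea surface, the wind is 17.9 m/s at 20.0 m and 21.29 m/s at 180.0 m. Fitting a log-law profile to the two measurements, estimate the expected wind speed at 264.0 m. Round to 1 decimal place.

Log law: V ∝ ln(z/z₀). From the pair, with r = V₁/V₂ = 0.84077,
ln z₀ = (ln z₁ − r·ln z₂)/(1 − r) = (2.9957 − 0.84077×5.1930)/0.15923 = -8.6061 → z₀ = 0.0001830 m
V₃ = V₁ · ln(z₃/z₀)/ln(z₁/z₀) = 17.9 × 14.1821/11.6019 = 21.8809 m/s

21.9 m/s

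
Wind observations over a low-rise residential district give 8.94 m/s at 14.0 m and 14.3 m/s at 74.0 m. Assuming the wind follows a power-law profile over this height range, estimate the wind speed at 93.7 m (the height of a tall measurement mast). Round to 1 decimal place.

15.3 m/s

First find α: α = ln(V₂/V₁)/ln(z₂/z₁) = ln(14.3/8.94)/ln(74.0/14.0) = 0.46972/1.66501 = 0.2821
Extrapolate from 74.0 m to 93.7 m: V₃ = 14.3 × (93.7/74.0)^0.2821 = 14.3 × 1.0689 = 15.2846 m/s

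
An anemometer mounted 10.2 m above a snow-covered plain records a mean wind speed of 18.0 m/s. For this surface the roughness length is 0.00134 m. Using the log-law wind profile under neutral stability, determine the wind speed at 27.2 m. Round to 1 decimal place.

20.0 m/s

Log law: V(z) ∝ ln(z/z₀), so V₂/V₁ = ln(z₂/z₀) / ln(z₁/z₀).
ln(27.2/0.00134) = 9.9183, ln(10.2/0.00134) = 8.9375
V₂ = 18.0 × 9.9183/8.9375 = 18.0 × 1.1097 = 19.9754 m/s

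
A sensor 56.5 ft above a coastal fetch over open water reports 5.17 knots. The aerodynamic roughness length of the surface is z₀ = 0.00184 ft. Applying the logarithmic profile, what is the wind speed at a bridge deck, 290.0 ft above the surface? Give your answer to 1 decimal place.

Log law: V(z) ∝ ln(z/z₀), so V₂/V₁ = ln(z₂/z₀) / ln(z₁/z₀).
ln(290.0/0.00184) = 11.9679, ln(56.5/0.00184) = 10.3322
V₂ = 5.17 × 11.9679/10.3322 = 5.17 × 1.1583 = 5.9884 knots

6.0 knots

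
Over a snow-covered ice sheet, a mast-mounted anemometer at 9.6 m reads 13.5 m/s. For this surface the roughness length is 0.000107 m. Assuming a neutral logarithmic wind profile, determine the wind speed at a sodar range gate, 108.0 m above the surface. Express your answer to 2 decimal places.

16.37 m/s

Log law: V(z) ∝ ln(z/z₀), so V₂/V₁ = ln(z₂/z₀) / ln(z₁/z₀).
ln(108.0/0.000107) = 13.8248, ln(9.6/0.000107) = 11.4044
V₂ = 13.5 × 13.8248/11.4044 = 13.5 × 1.2122 = 16.3651 m/s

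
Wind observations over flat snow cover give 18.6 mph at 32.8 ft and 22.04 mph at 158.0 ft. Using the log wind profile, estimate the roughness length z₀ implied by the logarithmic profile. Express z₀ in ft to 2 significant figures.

Log law: V(z) ∝ ln(z/z₀). With r = V₁/V₂ = 18.6/22.04 = 0.84392,
r · ln(z₂/z₀) = ln(z₁/z₀) ⇒ ln z₀ = (ln z₁ − r·ln z₂)/(1 − r)
ln z₀ = (3.49043 − 0.84392×5.06260) / 0.15608 = -5.0102
z₀ = exp(-5.0102) = 0.006669 ft

z₀ ≈ 0.0067 ft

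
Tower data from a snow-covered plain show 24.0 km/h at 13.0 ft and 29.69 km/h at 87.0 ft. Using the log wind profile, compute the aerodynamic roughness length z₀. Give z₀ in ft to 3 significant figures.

z₀ ≈ 0.00428 ft

Log law: V(z) ∝ ln(z/z₀). With r = V₁/V₂ = 24.0/29.69 = 0.80835,
r · ln(z₂/z₀) = ln(z₁/z₀) ⇒ ln z₀ = (ln z₁ − r·ln z₂)/(1 − r)
ln z₀ = (2.56495 − 0.80835×4.46591) / 0.19165 = -5.4532
z₀ = exp(-5.4532) = 0.004283 ft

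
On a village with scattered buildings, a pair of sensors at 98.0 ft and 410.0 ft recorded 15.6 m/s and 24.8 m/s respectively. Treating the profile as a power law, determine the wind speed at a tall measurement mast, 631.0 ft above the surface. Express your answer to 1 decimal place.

28.5 m/s

First find α: α = ln(V₂/V₁)/ln(z₂/z₁) = ln(24.8/15.6)/ln(410.0/98.0) = 0.46357/1.43119 = 0.3239
Extrapolate from 410.0 ft to 631.0 ft: V₃ = 24.8 × (631.0/410.0)^0.3239 = 24.8 × 1.1499 = 28.5169 m/s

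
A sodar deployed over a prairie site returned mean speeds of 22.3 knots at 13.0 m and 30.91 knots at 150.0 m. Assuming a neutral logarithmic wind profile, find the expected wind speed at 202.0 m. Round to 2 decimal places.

31.96 knots

Log law: V ∝ ln(z/z₀). From the pair, with r = V₁/V₂ = 0.72145,
ln z₀ = (ln z₁ − r·ln z₂)/(1 − r) = (2.5649 − 0.72145×5.0106)/0.27855 = -3.7694 → z₀ = 0.02307 m
V₃ = V₁ · ln(z₃/z₀)/ln(z₁/z₀) = 22.3 × 9.0777/6.3344 = 31.9578 knots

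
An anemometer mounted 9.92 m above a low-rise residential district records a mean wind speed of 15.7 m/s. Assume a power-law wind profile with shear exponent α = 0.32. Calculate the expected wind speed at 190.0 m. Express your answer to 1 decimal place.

40.4 m/s

Power-law profile: V₂ = V₁ · (z₂/z₁)^α
V₂ = 15.7 × (190.0/9.92)^0.32 = 15.7 × (19.1532)^0.32
    = 15.7 × 2.5723 = 40.3847 m/s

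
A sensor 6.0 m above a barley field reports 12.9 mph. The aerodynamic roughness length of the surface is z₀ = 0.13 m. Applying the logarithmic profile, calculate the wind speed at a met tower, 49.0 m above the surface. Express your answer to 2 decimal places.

Log law: V(z) ∝ ln(z/z₀), so V₂/V₁ = ln(z₂/z₀) / ln(z₁/z₀).
ln(49.0/0.13) = 5.9320, ln(6.0/0.13) = 3.8320
V₂ = 12.9 × 5.9320/3.8320 = 12.9 × 1.5480 = 19.9697 mph

19.97 mph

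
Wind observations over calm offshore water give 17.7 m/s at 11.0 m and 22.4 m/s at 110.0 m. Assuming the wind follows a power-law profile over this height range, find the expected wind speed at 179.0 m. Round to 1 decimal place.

First find α: α = ln(V₂/V₁)/ln(z₂/z₁) = ln(22.4/17.7)/ln(110.0/11.0) = 0.23550/2.30259 = 0.1023
Extrapolate from 110.0 m to 179.0 m: V₃ = 22.4 × (179.0/110.0)^0.1023 = 22.4 × 1.0511 = 23.5437 m/s

23.5 m/s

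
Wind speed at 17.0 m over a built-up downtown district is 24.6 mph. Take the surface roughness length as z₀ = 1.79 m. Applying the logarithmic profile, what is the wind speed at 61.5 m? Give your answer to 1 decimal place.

38.7 mph

Log law: V(z) ∝ ln(z/z₀), so V₂/V₁ = ln(z₂/z₀) / ln(z₁/z₀).
ln(61.5/1.79) = 3.5368, ln(17.0/1.79) = 2.2510
V₂ = 24.6 × 3.5368/2.2510 = 24.6 × 1.5712 = 38.6521 mph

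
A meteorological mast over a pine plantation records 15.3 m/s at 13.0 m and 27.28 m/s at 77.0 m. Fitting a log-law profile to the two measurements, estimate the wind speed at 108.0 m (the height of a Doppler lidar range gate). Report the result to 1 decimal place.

29.6 m/s

Log law: V ∝ ln(z/z₀). From the pair, with r = V₁/V₂ = 0.56085,
ln z₀ = (ln z₁ − r·ln z₂)/(1 − r) = (2.5649 − 0.56085×4.3438)/0.43915 = 0.2931 → z₀ = 1.341 m
V₃ = V₁ · ln(z₃/z₀)/ln(z₁/z₀) = 15.3 × 4.3890/2.2718 = 29.5585 m/s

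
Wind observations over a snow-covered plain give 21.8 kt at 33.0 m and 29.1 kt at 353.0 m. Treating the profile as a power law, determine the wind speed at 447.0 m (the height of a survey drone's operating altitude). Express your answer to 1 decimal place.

First find α: α = ln(V₂/V₁)/ln(z₂/z₁) = ln(29.1/21.8)/ln(353.0/33.0) = 0.28883/2.36996 = 0.1219
Extrapolate from 353.0 m to 447.0 m: V₃ = 29.1 × (447.0/353.0)^0.1219 = 29.1 × 1.0292 = 29.9494 kt

29.9 kt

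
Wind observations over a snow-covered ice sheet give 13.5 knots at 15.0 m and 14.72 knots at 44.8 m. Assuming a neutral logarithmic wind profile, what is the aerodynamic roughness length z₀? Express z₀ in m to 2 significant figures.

z₀ ≈ 0.000083 m

Log law: V(z) ∝ ln(z/z₀). With r = V₁/V₂ = 13.5/14.72 = 0.91712,
r · ln(z₂/z₀) = ln(z₁/z₀) ⇒ ln z₀ = (ln z₁ − r·ln z₂)/(1 − r)
ln z₀ = (2.70805 − 0.91712×3.80221) / 0.08288 = -9.3994
z₀ = exp(-9.3994) = 0.00008277 m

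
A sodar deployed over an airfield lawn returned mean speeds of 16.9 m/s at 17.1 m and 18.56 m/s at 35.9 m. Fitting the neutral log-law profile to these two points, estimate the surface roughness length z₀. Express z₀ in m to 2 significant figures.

Log law: V(z) ∝ ln(z/z₀). With r = V₁/V₂ = 16.9/18.56 = 0.91056,
r · ln(z₂/z₀) = ln(z₁/z₀) ⇒ ln z₀ = (ln z₁ − r·ln z₂)/(1 − r)
ln z₀ = (2.83908 − 0.91056×3.58074) / 0.08944 = -4.7115
z₀ = exp(-4.7115) = 0.008991 m

z₀ ≈ 0.0090 m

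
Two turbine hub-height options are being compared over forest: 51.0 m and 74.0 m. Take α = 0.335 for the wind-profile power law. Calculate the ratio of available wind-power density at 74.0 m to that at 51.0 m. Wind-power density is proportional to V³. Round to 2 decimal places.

1.45

Speed ratio: V_B/V_A = (z_B/z_A)^α = (74.0/51.0)^0.335 = (1.4510)^0.335 = 1.13281
Power-density ratio: P_B/P_A = (V_B/V_A)³ = (1.13281)³ = 1.45368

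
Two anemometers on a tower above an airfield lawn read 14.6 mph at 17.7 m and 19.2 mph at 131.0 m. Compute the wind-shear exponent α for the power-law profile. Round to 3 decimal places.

α ≈ 0.137

Power law: V₂/V₁ = (z₂/z₁)^α ⇒ α = ln(V₂/V₁) / ln(z₂/z₁)
α = ln(19.2/14.6) / ln(131.0/17.7) = ln(1.3151) / ln(7.4011)
  = 0.27389 / 2.00163 = 0.13683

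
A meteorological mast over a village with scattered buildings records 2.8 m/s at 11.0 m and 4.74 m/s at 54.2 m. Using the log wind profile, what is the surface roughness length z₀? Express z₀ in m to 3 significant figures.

z₀ ≈ 1.10 m

Log law: V(z) ∝ ln(z/z₀). With r = V₁/V₂ = 2.8/4.74 = 0.59072,
r · ln(z₂/z₀) = ln(z₁/z₀) ⇒ ln z₀ = (ln z₁ − r·ln z₂)/(1 − r)
ln z₀ = (2.39790 − 0.59072×3.99268) / 0.40928 = 0.0961
z₀ = exp(0.0961) = 1.101 m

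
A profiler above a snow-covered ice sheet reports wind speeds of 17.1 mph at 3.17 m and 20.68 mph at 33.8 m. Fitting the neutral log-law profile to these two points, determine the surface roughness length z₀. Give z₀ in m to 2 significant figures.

Log law: V(z) ∝ ln(z/z₀). With r = V₁/V₂ = 17.1/20.68 = 0.82689,
r · ln(z₂/z₀) = ln(z₁/z₀) ⇒ ln z₀ = (ln z₁ − r·ln z₂)/(1 − r)
ln z₀ = (1.15373 − 0.82689×3.52046) / 0.17311 = -10.1510
z₀ = exp(-10.1510) = 0.00003904 m

z₀ ≈ 0.000039 m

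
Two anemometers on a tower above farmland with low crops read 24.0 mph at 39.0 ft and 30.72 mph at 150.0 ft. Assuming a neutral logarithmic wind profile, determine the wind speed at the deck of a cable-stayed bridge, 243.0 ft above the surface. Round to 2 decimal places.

33.13 mph

Log law: V ∝ ln(z/z₀). From the pair, with r = V₁/V₂ = 0.78125,
ln z₀ = (ln z₁ − r·ln z₂)/(1 − r) = (3.6636 − 0.78125×5.0106)/0.21875 = -1.1474 → z₀ = 0.3175 ft
V₃ = V₁ · ln(z₃/z₀)/ln(z₁/z₀) = 24.0 × 6.6405/4.8110 = 33.1266 mph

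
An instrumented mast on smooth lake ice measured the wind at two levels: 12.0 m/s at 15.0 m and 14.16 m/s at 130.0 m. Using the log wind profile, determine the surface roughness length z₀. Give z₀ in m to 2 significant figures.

Log law: V(z) ∝ ln(z/z₀). With r = V₁/V₂ = 12.0/14.16 = 0.84746,
r · ln(z₂/z₀) = ln(z₁/z₀) ⇒ ln z₀ = (ln z₁ − r·ln z₂)/(1 − r)
ln z₀ = (2.70805 − 0.84746×4.86753) / 0.15254 = -9.2891
z₀ = exp(-9.2891) = 0.00009243 m

z₀ ≈ 0.000092 m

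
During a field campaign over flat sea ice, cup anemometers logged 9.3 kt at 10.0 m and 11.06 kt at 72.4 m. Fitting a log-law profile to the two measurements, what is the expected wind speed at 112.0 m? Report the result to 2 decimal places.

11.45 kt

Log law: V ∝ ln(z/z₀). From the pair, with r = V₁/V₂ = 0.84087,
ln z₀ = (ln z₁ − r·ln z₂)/(1 − r) = (2.3026 − 0.84087×4.2822)/0.15913 = -8.1579 → z₀ = 0.0002865 m
V₃ = V₁ · ln(z₃/z₀)/ln(z₁/z₀) = 9.3 × 12.8764/10.4605 = 11.4479 kt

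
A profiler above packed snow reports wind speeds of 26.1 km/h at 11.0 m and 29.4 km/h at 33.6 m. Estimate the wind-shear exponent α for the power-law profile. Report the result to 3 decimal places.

Power law: V₂/V₁ = (z₂/z₁)^α ⇒ α = ln(V₂/V₁) / ln(z₂/z₁)
α = ln(29.4/26.1) / ln(33.6/11.0) = ln(1.1264) / ln(3.0545)
  = 0.11906 / 1.11663 = 0.10662

α ≈ 0.107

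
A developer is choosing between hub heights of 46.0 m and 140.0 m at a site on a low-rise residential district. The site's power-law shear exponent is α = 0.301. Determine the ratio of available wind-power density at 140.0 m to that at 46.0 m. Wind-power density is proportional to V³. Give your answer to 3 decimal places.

Speed ratio: V_B/V_A = (z_B/z_A)^α = (140.0/46.0)^0.301 = (3.0435)^0.301 = 1.39796
Power-density ratio: P_B/P_A = (V_B/V_A)³ = (1.39796)³ = 2.73202

2.732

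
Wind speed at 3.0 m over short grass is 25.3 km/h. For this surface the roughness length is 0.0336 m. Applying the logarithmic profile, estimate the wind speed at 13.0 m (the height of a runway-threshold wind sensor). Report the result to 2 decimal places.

33.56 km/h

Log law: V(z) ∝ ln(z/z₀), so V₂/V₁ = ln(z₂/z₀) / ln(z₁/z₀).
ln(13.0/0.0336) = 5.9582, ln(3.0/0.0336) = 4.4918
V₂ = 25.3 × 5.9582/4.4918 = 25.3 × 1.3264 = 33.5590 km/h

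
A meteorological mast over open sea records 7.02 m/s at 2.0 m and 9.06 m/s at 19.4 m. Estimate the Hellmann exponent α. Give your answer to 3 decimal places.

Power law: V₂/V₁ = (z₂/z₁)^α ⇒ α = ln(V₂/V₁) / ln(z₂/z₁)
α = ln(9.06/7.02) / ln(19.4/2.0) = ln(1.2906) / ln(9.7000)
  = 0.25511 / 2.27213 = 0.11228

α ≈ 0.112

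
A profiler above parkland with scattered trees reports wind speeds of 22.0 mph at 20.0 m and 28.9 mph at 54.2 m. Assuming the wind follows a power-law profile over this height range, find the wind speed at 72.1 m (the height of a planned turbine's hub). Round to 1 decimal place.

First find α: α = ln(V₂/V₁)/ln(z₂/z₁) = ln(28.9/22.0)/ln(54.2/20.0) = 0.27280/0.99695 = 0.2736
Extrapolate from 54.2 m to 72.1 m: V₃ = 28.9 × (72.1/54.2)^0.2736 = 28.9 × 1.0812 = 31.2472 mph

31.2 mph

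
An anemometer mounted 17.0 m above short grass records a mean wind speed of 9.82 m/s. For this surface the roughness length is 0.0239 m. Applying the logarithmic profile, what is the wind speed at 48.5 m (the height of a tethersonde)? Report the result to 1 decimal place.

Log law: V(z) ∝ ln(z/z₀), so V₂/V₁ = ln(z₂/z₀) / ln(z₁/z₀).
ln(48.5/0.0239) = 7.6154, ln(17.0/0.0239) = 6.5671
V₂ = 9.82 × 7.6154/6.5671 = 9.82 × 1.1596 = 11.3876 m/s

11.4 m/s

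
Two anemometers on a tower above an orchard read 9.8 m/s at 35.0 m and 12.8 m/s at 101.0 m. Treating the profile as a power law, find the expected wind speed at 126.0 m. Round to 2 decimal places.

First find α: α = ln(V₂/V₁)/ln(z₂/z₁) = ln(12.8/9.8)/ln(101.0/35.0) = 0.26706/1.05977 = 0.2520
Extrapolate from 101.0 m to 126.0 m: V₃ = 12.8 × (126.0/101.0)^0.2520 = 12.8 × 1.0573 = 13.5336 m/s

13.53 m/s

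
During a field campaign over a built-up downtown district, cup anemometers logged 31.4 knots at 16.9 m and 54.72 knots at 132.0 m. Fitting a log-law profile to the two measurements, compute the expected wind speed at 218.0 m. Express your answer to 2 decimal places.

Log law: V ∝ ln(z/z₀). From the pair, with r = V₁/V₂ = 0.57383,
ln z₀ = (ln z₁ − r·ln z₂)/(1 − r) = (2.8273 − 0.57383×4.8828)/0.42617 = 0.0596 → z₀ = 1.061 m
V₃ = V₁ · ln(z₃/z₀)/ln(z₁/z₀) = 31.4 × 5.3249/2.7677 = 60.4118 knots

60.41 knots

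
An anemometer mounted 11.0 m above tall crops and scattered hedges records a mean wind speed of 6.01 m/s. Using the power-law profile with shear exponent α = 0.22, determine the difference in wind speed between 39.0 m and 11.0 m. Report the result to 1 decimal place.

1.9 m/s

Power law: V₂ = V₁ · (z₂/z₁)^α = 6.01 × (3.5455)^0.22 = 7.9397 m/s
ΔV = 7.9397 − 6.01 = 1.9297 m/s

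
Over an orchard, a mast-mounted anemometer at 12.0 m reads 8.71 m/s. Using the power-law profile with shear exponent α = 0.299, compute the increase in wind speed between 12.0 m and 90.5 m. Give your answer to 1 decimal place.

Power law: V₂ = V₁ · (z₂/z₁)^α = 8.71 × (7.5417)^0.299 = 15.9361 m/s
ΔV = 15.9361 − 8.71 = 7.2261 m/s

7.2 m/s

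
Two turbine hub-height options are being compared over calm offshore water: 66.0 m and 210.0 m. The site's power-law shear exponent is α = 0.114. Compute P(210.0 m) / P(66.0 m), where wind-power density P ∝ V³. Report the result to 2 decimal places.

Speed ratio: V_B/V_A = (z_B/z_A)^α = (210.0/66.0)^0.114 = (3.1818)^0.114 = 1.14105
Power-density ratio: P_B/P_A = (V_B/V_A)³ = (1.14105)³ = 1.48564

1.49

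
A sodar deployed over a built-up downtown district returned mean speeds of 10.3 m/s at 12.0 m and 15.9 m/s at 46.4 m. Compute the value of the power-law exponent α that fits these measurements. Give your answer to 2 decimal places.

Power law: V₂/V₁ = (z₂/z₁)^α ⇒ α = ln(V₂/V₁) / ln(z₂/z₁)
α = ln(15.9/10.3) / ln(46.4/12.0) = ln(1.5437) / ln(3.8667)
  = 0.43418 / 1.35239 = 0.32104

α ≈ 0.32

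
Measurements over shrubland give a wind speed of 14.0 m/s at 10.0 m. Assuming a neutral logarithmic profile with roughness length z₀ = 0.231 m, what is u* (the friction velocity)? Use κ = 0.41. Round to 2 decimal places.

u* ≈ 1.52 m/s

Log law: V(z) = (u*/κ) · ln(z/z₀) ⇒ u* = κ · V / ln(z/z₀)
u* = 0.41 × 14.0 / ln(10.0/0.231) = 0.41 × 14.0 / 3.7679
   = 5.7400 / 3.7679 = 1.5234 m/s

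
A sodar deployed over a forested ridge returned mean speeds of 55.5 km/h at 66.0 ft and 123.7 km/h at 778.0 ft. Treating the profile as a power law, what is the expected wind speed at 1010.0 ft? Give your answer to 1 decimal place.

134.6 km/h

First find α: α = ln(V₂/V₁)/ln(z₂/z₁) = ln(123.7/55.5)/ln(778.0/66.0) = 0.80148/2.46707 = 0.3249
Extrapolate from 778.0 ft to 1010.0 ft: V₃ = 123.7 × (1010.0/778.0)^0.3249 = 123.7 × 1.0885 = 134.6452 km/h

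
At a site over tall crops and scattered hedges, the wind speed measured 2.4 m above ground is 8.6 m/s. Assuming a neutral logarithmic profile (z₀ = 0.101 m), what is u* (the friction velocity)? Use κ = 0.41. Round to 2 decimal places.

u* ≈ 1.11 m/s

Log law: V(z) = (u*/κ) · ln(z/z₀) ⇒ u* = κ · V / ln(z/z₀)
u* = 0.41 × 8.6 / ln(2.4/0.101) = 0.41 × 8.6 / 3.1681
   = 3.5260 / 3.1681 = 1.1130 m/s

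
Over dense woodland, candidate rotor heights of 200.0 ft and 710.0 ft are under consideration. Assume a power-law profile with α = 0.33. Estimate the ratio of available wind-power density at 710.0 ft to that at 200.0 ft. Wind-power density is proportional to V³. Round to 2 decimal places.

3.51

Speed ratio: V_B/V_A = (z_B/z_A)^α = (710.0/200.0)^0.33 = (3.5500)^0.33 = 1.51906
Power-density ratio: P_B/P_A = (V_B/V_A)³ = (1.51906)³ = 3.50531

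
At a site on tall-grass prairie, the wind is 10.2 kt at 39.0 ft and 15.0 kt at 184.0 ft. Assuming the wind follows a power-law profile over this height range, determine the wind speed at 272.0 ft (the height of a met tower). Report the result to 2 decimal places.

First find α: α = ln(V₂/V₁)/ln(z₂/z₁) = ln(15.0/10.2)/ln(184.0/39.0) = 0.38566/1.55137 = 0.2486
Extrapolate from 184.0 ft to 272.0 ft: V₃ = 15.0 × (272.0/184.0)^0.2486 = 15.0 × 1.1020 = 16.5307 kt

16.53 kt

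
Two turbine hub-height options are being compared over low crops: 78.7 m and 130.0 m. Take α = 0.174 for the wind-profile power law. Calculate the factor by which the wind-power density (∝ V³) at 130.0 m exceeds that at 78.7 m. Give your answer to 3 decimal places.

Speed ratio: V_B/V_A = (z_B/z_A)^α = (130.0/78.7)^0.174 = (1.6518)^0.174 = 1.09126
Power-density ratio: P_B/P_A = (V_B/V_A)³ = (1.09126)³ = 1.29951

1.300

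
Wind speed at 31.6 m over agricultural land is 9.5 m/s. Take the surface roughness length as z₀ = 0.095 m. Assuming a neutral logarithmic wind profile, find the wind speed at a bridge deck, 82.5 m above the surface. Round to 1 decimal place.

Log law: V(z) ∝ ln(z/z₀), so V₂/V₁ = ln(z₂/z₀) / ln(z₁/z₀).
ln(82.5/0.095) = 6.7667, ln(31.6/0.095) = 5.8070
V₂ = 9.5 × 6.7667/5.8070 = 9.5 × 1.1653 = 11.0699 m/s

11.1 m/s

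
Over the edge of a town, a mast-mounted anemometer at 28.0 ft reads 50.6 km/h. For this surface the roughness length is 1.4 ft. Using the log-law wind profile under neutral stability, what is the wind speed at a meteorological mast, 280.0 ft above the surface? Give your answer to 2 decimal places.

Log law: V(z) ∝ ln(z/z₀), so V₂/V₁ = ln(z₂/z₀) / ln(z₁/z₀).
ln(280.0/1.4) = 5.2983, ln(28.0/1.4) = 2.9957
V₂ = 50.6 × 5.2983/2.9957 = 50.6 × 1.7686 = 89.4923 km/h

89.49 km/h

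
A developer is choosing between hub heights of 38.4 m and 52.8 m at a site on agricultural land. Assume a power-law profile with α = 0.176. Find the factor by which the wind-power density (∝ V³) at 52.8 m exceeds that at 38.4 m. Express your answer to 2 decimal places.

Speed ratio: V_B/V_A = (z_B/z_A)^α = (52.8/38.4)^0.176 = (1.3750)^0.176 = 1.05765
Power-density ratio: P_B/P_A = (V_B/V_A)³ = (1.05765)³ = 1.18311

1.18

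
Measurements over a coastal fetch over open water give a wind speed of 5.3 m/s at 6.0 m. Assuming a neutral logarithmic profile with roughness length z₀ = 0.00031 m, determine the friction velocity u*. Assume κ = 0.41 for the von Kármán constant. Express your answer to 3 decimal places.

Log law: V(z) = (u*/κ) · ln(z/z₀) ⇒ u* = κ · V / ln(z/z₀)
u* = 0.41 × 5.3 / ln(6.0/0.00031) = 0.41 × 5.3 / 9.8707
   = 2.1730 / 9.8707 = 0.2201 m/s

u* ≈ 0.220 m/s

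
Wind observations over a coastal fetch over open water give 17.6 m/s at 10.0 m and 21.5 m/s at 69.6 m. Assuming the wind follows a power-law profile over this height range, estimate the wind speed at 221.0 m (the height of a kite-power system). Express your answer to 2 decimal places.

24.22 m/s

First find α: α = ln(V₂/V₁)/ln(z₂/z₁) = ln(21.5/17.6)/ln(69.6/10.0) = 0.20015/1.94018 = 0.1032
Extrapolate from 69.6 m to 221.0 m: V₃ = 21.5 × (221.0/69.6)^0.1032 = 21.5 × 1.1266 = 24.2216 m/s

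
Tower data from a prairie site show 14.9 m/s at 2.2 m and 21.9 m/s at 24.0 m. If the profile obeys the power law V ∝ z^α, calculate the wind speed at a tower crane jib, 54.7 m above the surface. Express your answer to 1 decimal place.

First find α: α = ln(V₂/V₁)/ln(z₂/z₁) = ln(21.9/14.9)/ln(24.0/2.2) = 0.38513/2.38960 = 0.1612
Extrapolate from 24.0 m to 54.7 m: V₃ = 21.9 × (54.7/24.0)^0.1612 = 21.9 × 1.1420 = 25.0096 m/s

25.0 m/s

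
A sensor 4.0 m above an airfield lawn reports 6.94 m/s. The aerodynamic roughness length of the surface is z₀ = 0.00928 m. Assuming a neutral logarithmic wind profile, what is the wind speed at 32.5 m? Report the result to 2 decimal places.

9.34 m/s

Log law: V(z) ∝ ln(z/z₀), so V₂/V₁ = ln(z₂/z₀) / ln(z₁/z₀).
ln(32.5/0.00928) = 8.1611, ln(4.0/0.00928) = 6.0662
V₂ = 6.94 × 8.1611/6.0662 = 6.94 × 1.3453 = 9.3367 m/s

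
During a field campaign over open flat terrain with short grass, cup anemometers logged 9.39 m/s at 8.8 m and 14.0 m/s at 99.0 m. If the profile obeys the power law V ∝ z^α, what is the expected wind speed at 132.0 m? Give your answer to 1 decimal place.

First find α: α = ln(V₂/V₁)/ln(z₂/z₁) = ln(14.0/9.39)/ln(99.0/8.8) = 0.39941/2.42037 = 0.1650
Extrapolate from 99.0 m to 132.0 m: V₃ = 14.0 × (132.0/99.0)^0.1650 = 14.0 × 1.0486 = 14.6807 m/s

14.7 m/s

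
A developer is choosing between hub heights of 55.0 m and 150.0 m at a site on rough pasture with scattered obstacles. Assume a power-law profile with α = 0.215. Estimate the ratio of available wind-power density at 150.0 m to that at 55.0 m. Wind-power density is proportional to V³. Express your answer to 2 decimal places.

1.91

Speed ratio: V_B/V_A = (z_B/z_A)^α = (150.0/55.0)^0.215 = (2.7273)^0.215 = 1.24074
Power-density ratio: P_B/P_A = (V_B/V_A)³ = (1.24074)³ = 1.91005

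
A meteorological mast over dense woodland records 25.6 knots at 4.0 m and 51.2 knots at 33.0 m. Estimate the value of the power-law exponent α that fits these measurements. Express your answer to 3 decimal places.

α ≈ 0.328

Power law: V₂/V₁ = (z₂/z₁)^α ⇒ α = ln(V₂/V₁) / ln(z₂/z₁)
α = ln(51.2/25.6) / ln(33.0/4.0) = ln(2.0000) / ln(8.2500)
  = 0.69315 / 2.11021 = 0.32847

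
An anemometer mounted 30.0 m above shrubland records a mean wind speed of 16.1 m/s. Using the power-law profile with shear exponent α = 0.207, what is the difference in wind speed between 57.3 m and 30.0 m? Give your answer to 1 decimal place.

2.3 m/s

Power law: V₂ = V₁ · (z₂/z₁)^α = 16.1 × (1.9100)^0.207 = 18.4077 m/s
ΔV = 18.4077 − 16.1 = 2.3077 m/s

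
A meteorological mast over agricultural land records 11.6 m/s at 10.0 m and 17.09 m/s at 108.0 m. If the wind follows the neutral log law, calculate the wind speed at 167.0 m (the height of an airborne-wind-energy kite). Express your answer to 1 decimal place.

Log law: V ∝ ln(z/z₀). From the pair, with r = V₁/V₂ = 0.67876,
ln z₀ = (ln z₁ − r·ln z₂)/(1 − r) = (2.3026 − 0.67876×4.6821)/0.32124 = -2.7252 → z₀ = 0.06553 m
V₃ = V₁ · ln(z₃/z₀)/ln(z₁/z₀) = 11.6 × 7.8432/5.0278 = 18.0956 m/s

18.1 m/s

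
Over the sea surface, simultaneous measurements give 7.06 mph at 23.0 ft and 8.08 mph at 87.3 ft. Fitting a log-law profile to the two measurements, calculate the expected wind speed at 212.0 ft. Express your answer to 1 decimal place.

8.8 mph

Log law: V ∝ ln(z/z₀). From the pair, with r = V₁/V₂ = 0.87376,
ln z₀ = (ln z₁ − r·ln z₂)/(1 − r) = (3.1355 − 0.87376×4.4694)/0.12624 = -6.0969 → z₀ = 0.002250 ft
V₃ = V₁ · ln(z₃/z₀)/ln(z₁/z₀) = 7.06 × 11.4535/9.2324 = 8.7585 mph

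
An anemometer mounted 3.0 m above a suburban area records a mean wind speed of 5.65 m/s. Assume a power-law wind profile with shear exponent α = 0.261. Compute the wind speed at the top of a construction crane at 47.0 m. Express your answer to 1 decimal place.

Power-law profile: V₂ = V₁ · (z₂/z₁)^α
V₂ = 5.65 × (47.0/3.0)^0.261 = 5.65 × (15.6667)^0.261
    = 5.65 × 2.0506 = 11.5861 m/s

11.6 m/s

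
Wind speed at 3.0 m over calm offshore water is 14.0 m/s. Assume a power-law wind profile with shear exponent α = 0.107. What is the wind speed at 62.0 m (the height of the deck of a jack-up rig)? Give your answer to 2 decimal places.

19.36 m/s

Power-law profile: V₂ = V₁ · (z₂/z₁)^α
V₂ = 14.0 × (62.0/3.0)^0.107 = 14.0 × (20.6667)^0.107
    = 14.0 × 1.3827 = 19.3581 m/s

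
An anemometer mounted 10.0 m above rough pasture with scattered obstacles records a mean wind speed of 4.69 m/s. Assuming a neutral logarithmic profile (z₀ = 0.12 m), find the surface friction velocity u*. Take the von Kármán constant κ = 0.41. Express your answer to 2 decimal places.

u* ≈ 0.43 m/s

Log law: V(z) = (u*/κ) · ln(z/z₀) ⇒ u* = κ · V / ln(z/z₀)
u* = 0.41 × 4.69 / ln(10.0/0.12) = 0.41 × 4.69 / 4.4228
   = 1.9229 / 4.4228 = 0.4348 m/s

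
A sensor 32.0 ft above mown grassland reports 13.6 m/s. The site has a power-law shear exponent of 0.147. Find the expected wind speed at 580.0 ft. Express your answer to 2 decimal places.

Power-law profile: V₂ = V₁ · (z₂/z₁)^α
V₂ = 13.6 × (580.0/32.0)^0.147 = 13.6 × (18.1250)^0.147
    = 13.6 × 1.5310 = 20.8212 m/s

20.82 m/s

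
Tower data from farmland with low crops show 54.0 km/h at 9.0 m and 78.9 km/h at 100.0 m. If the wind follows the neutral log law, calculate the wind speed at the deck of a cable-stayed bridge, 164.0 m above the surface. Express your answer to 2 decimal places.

Log law: V ∝ ln(z/z₀). From the pair, with r = V₁/V₂ = 0.68441,
ln z₀ = (ln z₁ − r·ln z₂)/(1 − r) = (2.1972 − 0.68441×4.6052)/0.31559 = -3.0248 → z₀ = 0.04857 m
V₃ = V₁ · ln(z₃/z₀)/ln(z₁/z₀) = 54.0 × 8.1247/5.2221 = 84.0155 km/h

84.02 km/h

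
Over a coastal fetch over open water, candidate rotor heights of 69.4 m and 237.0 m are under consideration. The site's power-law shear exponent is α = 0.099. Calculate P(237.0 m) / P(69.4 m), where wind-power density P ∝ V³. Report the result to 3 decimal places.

1.440

Speed ratio: V_B/V_A = (z_B/z_A)^α = (237.0/69.4)^0.099 = (3.4150)^0.099 = 1.12929
Power-density ratio: P_B/P_A = (V_B/V_A)³ = (1.12929)³ = 1.44018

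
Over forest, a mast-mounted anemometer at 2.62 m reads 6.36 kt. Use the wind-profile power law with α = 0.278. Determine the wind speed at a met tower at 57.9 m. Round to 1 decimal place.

Power-law profile: V₂ = V₁ · (z₂/z₁)^α
V₂ = 6.36 × (57.9/2.62)^0.278 = 6.36 × (22.0992)^0.278
    = 6.36 × 2.3645 = 15.0381 kt

15.0 kt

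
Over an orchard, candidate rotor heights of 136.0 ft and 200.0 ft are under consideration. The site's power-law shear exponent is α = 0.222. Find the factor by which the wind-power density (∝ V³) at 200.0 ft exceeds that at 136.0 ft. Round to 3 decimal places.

Speed ratio: V_B/V_A = (z_B/z_A)^α = (200.0/136.0)^0.222 = (1.4706)^0.222 = 1.08939
Power-density ratio: P_B/P_A = (V_B/V_A)³ = (1.08939)³ = 1.29285

1.293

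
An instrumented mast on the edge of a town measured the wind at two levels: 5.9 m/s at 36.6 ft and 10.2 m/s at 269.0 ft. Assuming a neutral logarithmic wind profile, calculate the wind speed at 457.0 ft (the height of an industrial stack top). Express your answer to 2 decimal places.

11.34 m/s

Log law: V ∝ ln(z/z₀). From the pair, with r = V₁/V₂ = 0.57843,
ln z₀ = (ln z₁ − r·ln z₂)/(1 − r) = (3.6000 − 0.57843×5.5947)/0.42157 = 0.8632 → z₀ = 2.371 ft
V₃ = V₁ · ln(z₃/z₀)/ln(z₁/z₀) = 5.9 × 5.2615/2.7369 = 11.3425 m/s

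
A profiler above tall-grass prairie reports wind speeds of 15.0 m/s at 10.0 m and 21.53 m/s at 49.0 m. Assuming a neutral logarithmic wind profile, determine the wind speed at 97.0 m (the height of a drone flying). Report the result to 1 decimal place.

24.3 m/s

Log law: V ∝ ln(z/z₀). From the pair, with r = V₁/V₂ = 0.69670,
ln z₀ = (ln z₁ − r·ln z₂)/(1 − r) = (2.3026 − 0.69670×3.8918)/0.30330 = -1.3480 → z₀ = 0.2598 m
V₃ = V₁ · ln(z₃/z₀)/ln(z₁/z₀) = 15.0 × 5.9227/3.6506 = 24.3359 m/s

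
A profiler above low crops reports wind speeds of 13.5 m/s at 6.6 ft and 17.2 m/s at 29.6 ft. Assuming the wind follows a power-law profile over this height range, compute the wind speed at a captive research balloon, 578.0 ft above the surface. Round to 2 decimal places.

First find α: α = ln(V₂/V₁)/ln(z₂/z₁) = ln(17.2/13.5)/ln(29.6/6.6) = 0.24222/1.50070 = 0.1614
Extrapolate from 29.6 ft to 578.0 ft: V₃ = 17.2 × (578.0/29.6)^0.1614 = 17.2 × 1.6155 = 27.7870 m/s

27.79 m/s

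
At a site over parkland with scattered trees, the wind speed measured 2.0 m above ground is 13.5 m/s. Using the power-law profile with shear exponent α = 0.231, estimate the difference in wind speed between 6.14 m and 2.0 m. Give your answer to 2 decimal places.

Power law: V₂ = V₁ · (z₂/z₁)^α = 13.5 × (3.0700)^0.231 = 17.4929 m/s
ΔV = 17.4929 − 13.5 = 3.9929 m/s

3.99 m/s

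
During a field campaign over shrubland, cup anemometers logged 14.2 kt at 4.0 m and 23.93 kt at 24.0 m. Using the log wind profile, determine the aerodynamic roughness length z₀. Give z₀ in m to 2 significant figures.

z₀ ≈ 0.29 m

Log law: V(z) ∝ ln(z/z₀). With r = V₁/V₂ = 14.2/23.93 = 0.59340,
r · ln(z₂/z₀) = ln(z₁/z₀) ⇒ ln z₀ = (ln z₁ − r·ln z₂)/(1 − r)
ln z₀ = (1.38629 − 0.59340×3.17805) / 0.40660 = -1.2286
z₀ = exp(-1.2286) = 0.2927 m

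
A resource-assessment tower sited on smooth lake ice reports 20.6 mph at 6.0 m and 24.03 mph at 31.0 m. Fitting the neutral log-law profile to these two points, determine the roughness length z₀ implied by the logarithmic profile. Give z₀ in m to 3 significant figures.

Log law: V(z) ∝ ln(z/z₀). With r = V₁/V₂ = 20.6/24.03 = 0.85726,
r · ln(z₂/z₀) = ln(z₁/z₀) ⇒ ln z₀ = (ln z₁ − r·ln z₂)/(1 − r)
ln z₀ = (1.79176 − 0.85726×3.43399) / 0.14274 = -8.0712
z₀ = exp(-8.0712) = 0.0003124 m

z₀ ≈ 0.000312 m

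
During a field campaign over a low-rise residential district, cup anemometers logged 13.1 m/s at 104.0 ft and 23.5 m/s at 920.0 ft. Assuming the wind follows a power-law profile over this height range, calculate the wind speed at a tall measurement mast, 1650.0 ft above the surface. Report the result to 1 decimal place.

First find α: α = ln(V₂/V₁)/ln(z₂/z₁) = ln(23.5/13.1)/ln(920.0/104.0) = 0.58439/2.17998 = 0.2681
Extrapolate from 920.0 ft to 1650.0 ft: V₃ = 23.5 × (1650.0/920.0)^0.2681 = 23.5 × 1.1695 = 27.4838 m/s

27.5 m/s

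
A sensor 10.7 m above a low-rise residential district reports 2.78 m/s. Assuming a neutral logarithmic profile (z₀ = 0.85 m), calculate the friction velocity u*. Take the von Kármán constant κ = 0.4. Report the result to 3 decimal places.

u* ≈ 0.439 m/s

Log law: V(z) = (u*/κ) · ln(z/z₀) ⇒ u* = κ · V / ln(z/z₀)
u* = 0.4 × 2.78 / ln(10.7/0.85) = 0.4 × 2.78 / 2.5328
   = 1.1120 / 2.5328 = 0.4390 m/s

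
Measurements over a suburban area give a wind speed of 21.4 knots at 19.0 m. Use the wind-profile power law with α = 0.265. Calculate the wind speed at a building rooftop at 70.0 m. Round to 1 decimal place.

30.2 knots

Power-law profile: V₂ = V₁ · (z₂/z₁)^α
V₂ = 21.4 × (70.0/19.0)^0.265 = 21.4 × (3.6842)^0.265
    = 21.4 × 1.4128 = 30.2340 knots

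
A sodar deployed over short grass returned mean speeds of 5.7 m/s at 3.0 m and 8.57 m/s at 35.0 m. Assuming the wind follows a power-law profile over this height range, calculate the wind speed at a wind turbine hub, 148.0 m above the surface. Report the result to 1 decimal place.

First find α: α = ln(V₂/V₁)/ln(z₂/z₁) = ln(8.57/5.7)/ln(35.0/3.0) = 0.40780/2.45674 = 0.1660
Extrapolate from 35.0 m to 148.0 m: V₃ = 8.57 × (148.0/35.0)^0.1660 = 8.57 × 1.2704 = 10.8874 m/s

10.9 m/s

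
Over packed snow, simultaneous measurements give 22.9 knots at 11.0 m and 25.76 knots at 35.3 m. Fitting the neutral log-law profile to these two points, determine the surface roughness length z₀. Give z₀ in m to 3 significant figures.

z₀ ≈ 0.000970 m

Log law: V(z) ∝ ln(z/z₀). With r = V₁/V₂ = 22.9/25.76 = 0.88898,
r · ln(z₂/z₀) = ln(z₁/z₀) ⇒ ln z₀ = (ln z₁ − r·ln z₂)/(1 − r)
ln z₀ = (2.39790 − 0.88898×3.56388) / 0.11102 = -6.9382
z₀ = exp(-6.9382) = 0.0009701 m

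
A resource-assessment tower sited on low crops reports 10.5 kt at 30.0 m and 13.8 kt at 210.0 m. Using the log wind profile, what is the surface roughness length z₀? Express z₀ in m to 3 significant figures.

Log law: V(z) ∝ ln(z/z₀). With r = V₁/V₂ = 10.5/13.8 = 0.76087,
r · ln(z₂/z₀) = ln(z₁/z₀) ⇒ ln z₀ = (ln z₁ − r·ln z₂)/(1 − r)
ln z₀ = (3.40120 − 0.76087×5.34711) / 0.23913 = -2.7903
z₀ = exp(-2.7903) = 0.06140 m

z₀ ≈ 0.0614 m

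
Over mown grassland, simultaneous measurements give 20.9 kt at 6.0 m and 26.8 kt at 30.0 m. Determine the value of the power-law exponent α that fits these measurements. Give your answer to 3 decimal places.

α ≈ 0.154

Power law: V₂/V₁ = (z₂/z₁)^α ⇒ α = ln(V₂/V₁) / ln(z₂/z₁)
α = ln(26.8/20.9) / ln(30.0/6.0) = ln(1.2823) / ln(5.0000)
  = 0.24865 / 1.60944 = 0.15450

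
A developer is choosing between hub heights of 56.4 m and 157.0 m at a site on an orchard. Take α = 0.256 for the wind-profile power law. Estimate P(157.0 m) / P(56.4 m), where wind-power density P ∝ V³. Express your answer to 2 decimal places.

Speed ratio: V_B/V_A = (z_B/z_A)^α = (157.0/56.4)^0.256 = (2.7837)^0.256 = 1.29964
Power-density ratio: P_B/P_A = (V_B/V_A)³ = (1.29964)³ = 2.19517

2.20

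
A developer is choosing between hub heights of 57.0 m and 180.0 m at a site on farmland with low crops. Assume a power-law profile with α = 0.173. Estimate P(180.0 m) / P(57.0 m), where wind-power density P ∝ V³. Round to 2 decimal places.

Speed ratio: V_B/V_A = (z_B/z_A)^α = (180.0/57.0)^0.173 = (3.1579)^0.173 = 1.22010
Power-density ratio: P_B/P_A = (V_B/V_A)³ = (1.22010)³ = 1.81630

1.82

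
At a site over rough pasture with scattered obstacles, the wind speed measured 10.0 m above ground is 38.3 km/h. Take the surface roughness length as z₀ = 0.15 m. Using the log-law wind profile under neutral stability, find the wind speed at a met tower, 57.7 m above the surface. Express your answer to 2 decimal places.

54.28 km/h

Log law: V(z) ∝ ln(z/z₀), so V₂/V₁ = ln(z₂/z₀) / ln(z₁/z₀).
ln(57.7/0.15) = 5.9524, ln(10.0/0.15) = 4.1997
V₂ = 38.3 × 5.9524/4.1997 = 38.3 × 1.4173 = 54.2838 km/h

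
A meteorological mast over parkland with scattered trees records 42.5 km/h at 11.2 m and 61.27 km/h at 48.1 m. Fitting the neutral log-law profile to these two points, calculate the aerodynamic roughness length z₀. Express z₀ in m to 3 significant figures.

Log law: V(z) ∝ ln(z/z₀). With r = V₁/V₂ = 42.5/61.27 = 0.69365,
r · ln(z₂/z₀) = ln(z₁/z₀) ⇒ ln z₀ = (ln z₁ − r·ln z₂)/(1 − r)
ln z₀ = (2.41591 − 0.69365×3.87328) / 0.30635 = -0.8839
z₀ = exp(-0.8839) = 0.4132 m

z₀ ≈ 0.413 m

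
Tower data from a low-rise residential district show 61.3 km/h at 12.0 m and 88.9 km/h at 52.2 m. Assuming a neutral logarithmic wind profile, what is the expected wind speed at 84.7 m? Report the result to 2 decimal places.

97.99 km/h

Log law: V ∝ ln(z/z₀). From the pair, with r = V₁/V₂ = 0.68954,
ln z₀ = (ln z₁ − r·ln z₂)/(1 − r) = (2.4849 − 0.68954×3.9551)/0.31046 = -0.7804 → z₀ = 0.4582 m
V₃ = V₁ · ln(z₃/z₀)/ln(z₁/z₀) = 61.3 × 5.2195/3.2653 = 97.9869 km/h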